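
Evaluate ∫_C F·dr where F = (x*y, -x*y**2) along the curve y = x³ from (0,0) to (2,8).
-1504/5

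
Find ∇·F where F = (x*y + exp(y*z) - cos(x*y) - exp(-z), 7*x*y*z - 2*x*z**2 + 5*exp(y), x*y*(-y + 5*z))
5*x*y + 7*x*z + y*sin(x*y) + y + 5*exp(y)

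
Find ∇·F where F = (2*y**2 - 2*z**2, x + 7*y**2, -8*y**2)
14*y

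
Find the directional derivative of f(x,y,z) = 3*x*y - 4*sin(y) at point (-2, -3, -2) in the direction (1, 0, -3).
-9*sqrt(10)/10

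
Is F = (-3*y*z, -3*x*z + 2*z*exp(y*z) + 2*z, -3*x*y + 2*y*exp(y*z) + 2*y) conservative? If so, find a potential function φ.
Yes, F is conservative. φ = -3*x*y*z + 2*y*z + 2*exp(y*z)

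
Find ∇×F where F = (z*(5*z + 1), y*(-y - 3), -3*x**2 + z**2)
(0, 6*x + 10*z + 1, 0)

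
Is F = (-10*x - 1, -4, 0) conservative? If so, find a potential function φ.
Yes, F is conservative. φ = -5*x**2 - x - 4*y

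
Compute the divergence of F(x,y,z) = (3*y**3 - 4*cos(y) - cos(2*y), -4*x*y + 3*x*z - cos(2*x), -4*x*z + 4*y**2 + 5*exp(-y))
-8*x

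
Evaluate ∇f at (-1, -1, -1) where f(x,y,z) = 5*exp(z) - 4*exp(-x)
(4*E, 0, 5*exp(-1))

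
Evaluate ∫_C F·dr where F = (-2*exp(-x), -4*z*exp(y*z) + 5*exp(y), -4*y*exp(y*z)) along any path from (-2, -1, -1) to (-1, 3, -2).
(-5*exp(5) - 4 + (-2*E + 6 + 5*exp(2))*exp(7))*exp(-6)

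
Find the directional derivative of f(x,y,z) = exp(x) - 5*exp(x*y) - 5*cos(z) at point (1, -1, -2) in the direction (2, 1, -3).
sqrt(14)*(5 + 2*exp(2) + 15*E*sin(2))*exp(-1)/14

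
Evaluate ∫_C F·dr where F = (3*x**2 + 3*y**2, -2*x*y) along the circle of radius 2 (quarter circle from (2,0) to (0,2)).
-88/3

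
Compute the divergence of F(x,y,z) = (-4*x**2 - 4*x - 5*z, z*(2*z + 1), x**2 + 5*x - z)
-8*x - 5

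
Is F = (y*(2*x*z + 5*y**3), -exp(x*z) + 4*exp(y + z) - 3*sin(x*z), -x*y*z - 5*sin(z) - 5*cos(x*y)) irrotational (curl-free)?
No, ∇×F = (-x*z + x*exp(x*z) + 5*x*sin(x*y) + 3*x*cos(x*z) - 4*exp(y + z), y*(2*x + z - 5*sin(x*y)), -2*x*z - 20*y**3 - z*exp(x*z) - 3*z*cos(x*z))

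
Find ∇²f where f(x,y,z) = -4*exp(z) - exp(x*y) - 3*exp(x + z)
-x**2*exp(x*y) - y**2*exp(x*y) - 4*exp(z) - 6*exp(x + z)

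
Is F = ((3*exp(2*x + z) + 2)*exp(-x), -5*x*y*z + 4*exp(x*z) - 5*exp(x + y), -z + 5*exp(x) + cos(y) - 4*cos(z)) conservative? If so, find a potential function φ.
No, ∇×F = (5*x*y - 4*x*exp(x*z) - sin(y), (3*exp(z) - 5)*exp(x), -5*y*z + 4*z*exp(x*z) - 5*exp(x + y)) ≠ 0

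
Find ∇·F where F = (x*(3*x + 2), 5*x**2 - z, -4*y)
6*x + 2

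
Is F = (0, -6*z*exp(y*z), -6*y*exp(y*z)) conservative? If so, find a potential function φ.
Yes, F is conservative. φ = -6*exp(y*z)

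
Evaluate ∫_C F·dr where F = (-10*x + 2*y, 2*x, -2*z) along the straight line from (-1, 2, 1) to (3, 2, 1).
-24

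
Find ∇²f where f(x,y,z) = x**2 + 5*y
2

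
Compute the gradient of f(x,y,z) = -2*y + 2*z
(0, -2, 2)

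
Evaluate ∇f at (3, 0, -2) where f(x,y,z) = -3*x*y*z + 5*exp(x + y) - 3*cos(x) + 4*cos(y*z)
(3*sin(3) + 5*exp(3), 18 + 5*exp(3), 0)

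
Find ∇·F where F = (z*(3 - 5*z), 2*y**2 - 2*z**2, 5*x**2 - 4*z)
4*y - 4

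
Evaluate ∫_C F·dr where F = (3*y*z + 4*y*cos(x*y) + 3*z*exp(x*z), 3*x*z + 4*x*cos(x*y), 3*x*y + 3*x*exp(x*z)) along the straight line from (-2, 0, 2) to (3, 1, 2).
-3*exp(-4) + 4*sin(3) + 18 + 3*exp(6)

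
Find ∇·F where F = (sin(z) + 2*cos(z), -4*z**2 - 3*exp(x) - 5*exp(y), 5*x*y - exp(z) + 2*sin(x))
-5*exp(y) - exp(z)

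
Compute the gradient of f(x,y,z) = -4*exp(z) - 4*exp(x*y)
(-4*y*exp(x*y), -4*x*exp(x*y), -4*exp(z))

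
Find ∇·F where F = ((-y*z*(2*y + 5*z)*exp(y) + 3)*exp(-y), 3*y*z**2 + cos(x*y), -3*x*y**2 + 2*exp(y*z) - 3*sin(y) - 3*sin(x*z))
-x*sin(x*y) - 3*x*cos(x*z) + 2*y*exp(y*z) + 3*z**2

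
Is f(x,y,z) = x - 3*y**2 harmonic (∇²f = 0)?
No, ∇²f = -6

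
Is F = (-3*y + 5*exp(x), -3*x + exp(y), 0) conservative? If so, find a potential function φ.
Yes, F is conservative. φ = -3*x*y + 5*exp(x) + exp(y)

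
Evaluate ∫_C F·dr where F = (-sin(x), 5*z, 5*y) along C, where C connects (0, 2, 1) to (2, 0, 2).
-11 + cos(2)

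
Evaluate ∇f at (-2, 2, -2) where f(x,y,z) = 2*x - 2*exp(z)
(2, 0, -2*exp(-2))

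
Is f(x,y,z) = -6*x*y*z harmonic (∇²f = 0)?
Yes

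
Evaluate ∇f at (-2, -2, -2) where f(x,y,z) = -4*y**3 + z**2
(0, -48, -4)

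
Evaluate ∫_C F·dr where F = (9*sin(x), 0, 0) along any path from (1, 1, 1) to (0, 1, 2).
-9 + 9*cos(1)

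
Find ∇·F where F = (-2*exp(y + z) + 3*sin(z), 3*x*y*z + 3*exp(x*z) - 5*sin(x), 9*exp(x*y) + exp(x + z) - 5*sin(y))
3*x*z + exp(x + z)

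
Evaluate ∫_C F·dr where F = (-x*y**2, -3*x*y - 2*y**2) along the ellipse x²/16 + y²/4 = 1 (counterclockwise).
0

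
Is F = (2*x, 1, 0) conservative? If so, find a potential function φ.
Yes, F is conservative. φ = x**2 + y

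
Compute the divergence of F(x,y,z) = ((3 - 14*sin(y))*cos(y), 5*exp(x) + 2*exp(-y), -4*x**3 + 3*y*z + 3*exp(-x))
3*y - 2*exp(-y)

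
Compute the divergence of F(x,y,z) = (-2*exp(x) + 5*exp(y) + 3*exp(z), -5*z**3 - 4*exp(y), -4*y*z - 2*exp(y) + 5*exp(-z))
-4*y - 2*exp(x) - 4*exp(y) - 5*exp(-z)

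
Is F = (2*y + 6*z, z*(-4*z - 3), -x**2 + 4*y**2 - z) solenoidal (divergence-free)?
No, ∇·F = -1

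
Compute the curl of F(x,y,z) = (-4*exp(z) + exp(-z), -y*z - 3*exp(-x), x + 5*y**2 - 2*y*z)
(11*y - 2*z, -4*exp(z) - 1 - exp(-z), 3*exp(-x))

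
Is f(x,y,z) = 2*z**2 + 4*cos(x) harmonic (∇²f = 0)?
No, ∇²f = 4 - 4*cos(x)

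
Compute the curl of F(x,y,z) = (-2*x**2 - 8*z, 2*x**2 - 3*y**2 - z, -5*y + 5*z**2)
(-4, -8, 4*x)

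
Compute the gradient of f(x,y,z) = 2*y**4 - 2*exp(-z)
(0, 8*y**3, 2*exp(-z))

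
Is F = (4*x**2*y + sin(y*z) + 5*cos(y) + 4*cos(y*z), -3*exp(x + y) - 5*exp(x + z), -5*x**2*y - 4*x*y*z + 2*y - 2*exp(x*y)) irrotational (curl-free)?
No, ∇×F = (-5*x**2 - 4*x*z - 2*x*exp(x*y) + 5*exp(x + z) + 2, y*(10*x + 4*z + 2*exp(x*y) - 4*sin(y*z) + cos(y*z)), -4*x**2 + 4*z*sin(y*z) - z*cos(y*z) - 3*exp(x + y) - 5*exp(x + z) + 5*sin(y))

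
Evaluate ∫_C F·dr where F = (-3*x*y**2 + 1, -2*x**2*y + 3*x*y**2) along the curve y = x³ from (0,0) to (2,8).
3178/5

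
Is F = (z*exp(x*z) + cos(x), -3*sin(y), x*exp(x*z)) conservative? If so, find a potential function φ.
Yes, F is conservative. φ = exp(x*z) + sin(x) + 3*cos(y)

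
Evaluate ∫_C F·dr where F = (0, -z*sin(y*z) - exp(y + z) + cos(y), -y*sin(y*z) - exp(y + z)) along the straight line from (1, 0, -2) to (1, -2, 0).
-sin(2)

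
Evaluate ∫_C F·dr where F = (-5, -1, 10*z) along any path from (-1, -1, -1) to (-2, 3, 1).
1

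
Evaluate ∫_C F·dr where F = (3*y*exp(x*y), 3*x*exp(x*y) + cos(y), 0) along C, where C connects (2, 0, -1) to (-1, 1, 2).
-3 + sin(1) + 3*exp(-1)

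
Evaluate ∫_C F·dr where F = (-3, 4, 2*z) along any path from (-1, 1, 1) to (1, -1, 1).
-14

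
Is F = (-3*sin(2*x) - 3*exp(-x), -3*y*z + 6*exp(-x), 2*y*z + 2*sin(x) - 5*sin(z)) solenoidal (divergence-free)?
No, ∇·F = 2*y - 3*z - 6*cos(2*x) - 5*cos(z) + 3*exp(-x)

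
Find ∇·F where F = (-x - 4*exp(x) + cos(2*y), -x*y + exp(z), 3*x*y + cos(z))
-x - 4*exp(x) - sin(z) - 1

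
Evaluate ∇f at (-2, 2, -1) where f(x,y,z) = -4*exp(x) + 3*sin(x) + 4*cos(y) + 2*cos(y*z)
(3*cos(2) - 4*exp(-2), -6*sin(2), 4*sin(2))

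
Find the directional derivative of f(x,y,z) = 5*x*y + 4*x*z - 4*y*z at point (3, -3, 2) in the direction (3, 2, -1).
-31*sqrt(14)/14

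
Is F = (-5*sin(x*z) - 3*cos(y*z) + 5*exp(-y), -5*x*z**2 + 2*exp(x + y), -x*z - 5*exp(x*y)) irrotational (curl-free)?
No, ∇×F = (5*x*(2*z - exp(x*y)), -5*x*cos(x*z) + 5*y*exp(x*y) + 3*y*sin(y*z) + z, -5*z**2 - 3*z*sin(y*z) + 2*exp(x + y) + 5*exp(-y))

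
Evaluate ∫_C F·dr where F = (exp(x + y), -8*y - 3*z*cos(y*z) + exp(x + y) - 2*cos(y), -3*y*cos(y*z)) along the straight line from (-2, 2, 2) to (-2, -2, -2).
-1 + exp(-4) + 4*sin(2)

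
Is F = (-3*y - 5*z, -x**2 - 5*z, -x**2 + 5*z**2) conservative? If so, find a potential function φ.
No, ∇×F = (5, 2*x - 5, 3 - 2*x) ≠ 0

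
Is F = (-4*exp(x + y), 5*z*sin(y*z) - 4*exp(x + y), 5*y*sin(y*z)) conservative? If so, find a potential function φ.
Yes, F is conservative. φ = -4*exp(x + y) - 5*cos(y*z)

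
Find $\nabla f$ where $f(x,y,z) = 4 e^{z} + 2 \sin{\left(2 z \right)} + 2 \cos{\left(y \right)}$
(0, -2*sin(y), 4*exp(z) + 4*cos(2*z))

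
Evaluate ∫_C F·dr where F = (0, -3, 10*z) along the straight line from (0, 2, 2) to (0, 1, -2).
3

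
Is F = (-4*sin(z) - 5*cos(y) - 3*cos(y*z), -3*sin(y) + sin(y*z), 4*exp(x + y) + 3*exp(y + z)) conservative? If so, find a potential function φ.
No, ∇×F = (-y*cos(y*z) + 4*exp(x + y) + 3*exp(y + z), 3*y*sin(y*z) - 4*exp(x + y) - 4*cos(z), -3*z*sin(y*z) - 5*sin(y)) ≠ 0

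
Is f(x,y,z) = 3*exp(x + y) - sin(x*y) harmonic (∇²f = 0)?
No, ∇²f = x**2*sin(x*y) + y**2*sin(x*y) + 6*exp(x + y)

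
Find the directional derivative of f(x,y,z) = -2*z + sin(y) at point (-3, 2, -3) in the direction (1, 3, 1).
sqrt(11)*(-2 + 3*cos(2))/11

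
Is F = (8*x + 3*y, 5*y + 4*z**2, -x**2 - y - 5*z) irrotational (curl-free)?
No, ∇×F = (-8*z - 1, 2*x, -3)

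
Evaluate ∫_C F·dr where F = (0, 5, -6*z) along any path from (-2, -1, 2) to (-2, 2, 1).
24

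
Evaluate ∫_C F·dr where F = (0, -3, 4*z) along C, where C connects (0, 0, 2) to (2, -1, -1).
-3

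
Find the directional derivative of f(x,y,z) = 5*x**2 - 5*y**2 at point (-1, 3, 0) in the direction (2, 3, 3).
-5*sqrt(22)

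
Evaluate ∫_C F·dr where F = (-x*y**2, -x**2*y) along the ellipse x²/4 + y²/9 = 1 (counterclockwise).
0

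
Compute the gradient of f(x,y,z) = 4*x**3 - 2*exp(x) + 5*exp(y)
(12*x**2 - 2*exp(x), 5*exp(y), 0)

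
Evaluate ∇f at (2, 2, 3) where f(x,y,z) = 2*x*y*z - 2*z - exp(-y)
(12, exp(-2) + 12, 6)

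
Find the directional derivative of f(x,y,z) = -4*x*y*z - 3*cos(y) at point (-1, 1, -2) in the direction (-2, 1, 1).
sqrt(6)*(-20 + 3*sin(1))/6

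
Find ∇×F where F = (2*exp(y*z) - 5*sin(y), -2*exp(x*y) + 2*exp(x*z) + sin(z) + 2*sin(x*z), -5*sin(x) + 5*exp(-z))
(-2*x*exp(x*z) - 2*x*cos(x*z) - cos(z), 2*y*exp(y*z) + 5*cos(x), -2*y*exp(x*y) + 2*z*exp(x*z) - 2*z*exp(y*z) + 2*z*cos(x*z) + 5*cos(y))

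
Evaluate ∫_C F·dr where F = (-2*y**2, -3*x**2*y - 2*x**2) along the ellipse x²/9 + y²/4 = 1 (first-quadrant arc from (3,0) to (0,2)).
-35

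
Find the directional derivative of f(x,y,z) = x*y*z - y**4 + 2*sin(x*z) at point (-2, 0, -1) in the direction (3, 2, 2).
2*sqrt(17)*(2 - 7*cos(2))/17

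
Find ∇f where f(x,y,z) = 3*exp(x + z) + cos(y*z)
(3*exp(x + z), -z*sin(y*z), -y*sin(y*z) + 3*exp(x + z))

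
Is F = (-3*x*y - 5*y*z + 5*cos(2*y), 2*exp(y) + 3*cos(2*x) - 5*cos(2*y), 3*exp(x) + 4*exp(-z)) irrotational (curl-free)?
No, ∇×F = (0, -5*y - 3*exp(x), 3*x + 5*z - 6*sin(2*x) + 10*sin(2*y))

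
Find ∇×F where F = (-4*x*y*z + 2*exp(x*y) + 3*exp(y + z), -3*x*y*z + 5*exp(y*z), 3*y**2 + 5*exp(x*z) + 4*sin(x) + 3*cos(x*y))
(3*x*y - 3*x*sin(x*y) - 5*y*exp(y*z) + 6*y, -4*x*y + 3*y*sin(x*y) - 5*z*exp(x*z) + 3*exp(y + z) - 4*cos(x), 4*x*z - 2*x*exp(x*y) - 3*y*z - 3*exp(y + z))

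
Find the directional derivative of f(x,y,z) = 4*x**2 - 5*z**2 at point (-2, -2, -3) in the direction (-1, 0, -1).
-7*sqrt(2)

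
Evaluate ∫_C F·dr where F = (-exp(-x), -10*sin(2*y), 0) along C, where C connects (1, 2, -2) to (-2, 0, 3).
-exp(-1) - 5*cos(4) + 5 + exp(2)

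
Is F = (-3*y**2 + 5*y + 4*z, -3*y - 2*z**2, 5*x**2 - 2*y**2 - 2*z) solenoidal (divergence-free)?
No, ∇·F = -5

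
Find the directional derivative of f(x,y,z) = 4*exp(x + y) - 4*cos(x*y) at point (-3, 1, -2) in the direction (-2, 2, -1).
32*sin(3)/3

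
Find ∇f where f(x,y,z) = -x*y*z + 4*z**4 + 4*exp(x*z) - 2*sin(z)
(z*(-y + 4*exp(x*z)), -x*z, -x*y + 4*x*exp(x*z) + 16*z**3 - 2*cos(z))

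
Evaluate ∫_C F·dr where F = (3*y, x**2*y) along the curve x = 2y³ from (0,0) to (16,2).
200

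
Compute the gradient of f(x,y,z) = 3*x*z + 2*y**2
(3*z, 4*y, 3*x)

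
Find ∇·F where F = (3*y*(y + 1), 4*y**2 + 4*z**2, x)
8*y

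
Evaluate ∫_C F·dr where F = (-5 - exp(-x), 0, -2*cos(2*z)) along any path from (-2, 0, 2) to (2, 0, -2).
-20 - exp(2) + 2*sin(4) + exp(-2)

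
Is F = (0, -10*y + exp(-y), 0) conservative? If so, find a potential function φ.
Yes, F is conservative. φ = -5*y**2 - exp(-y)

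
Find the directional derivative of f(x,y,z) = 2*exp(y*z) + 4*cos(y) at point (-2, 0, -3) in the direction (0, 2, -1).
-12*sqrt(5)/5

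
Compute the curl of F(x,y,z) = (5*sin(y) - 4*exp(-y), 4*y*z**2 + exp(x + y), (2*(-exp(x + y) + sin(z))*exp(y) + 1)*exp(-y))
(-8*y*z - 2*exp(x + y) - exp(-y), 2*exp(x + y), exp(x + y) - 5*cos(y) - 4*exp(-y))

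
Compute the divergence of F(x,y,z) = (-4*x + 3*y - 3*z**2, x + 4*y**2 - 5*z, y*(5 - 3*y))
8*y - 4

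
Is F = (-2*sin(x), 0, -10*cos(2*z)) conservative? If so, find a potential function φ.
Yes, F is conservative. φ = -5*sin(2*z) + 2*cos(x)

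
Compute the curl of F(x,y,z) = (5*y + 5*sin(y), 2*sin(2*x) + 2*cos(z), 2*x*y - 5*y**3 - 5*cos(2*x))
(2*x - 15*y**2 + 2*sin(z), -2*y - 10*sin(2*x), 4*cos(2*x) - 5*cos(y) - 5)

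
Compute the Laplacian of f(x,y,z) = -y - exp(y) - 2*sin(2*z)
-exp(y) + 8*sin(2*z)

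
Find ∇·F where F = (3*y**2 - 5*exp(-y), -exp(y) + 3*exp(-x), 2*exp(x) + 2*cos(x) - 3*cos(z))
-exp(y) + 3*sin(z)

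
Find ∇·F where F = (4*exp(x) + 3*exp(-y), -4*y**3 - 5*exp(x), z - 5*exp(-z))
-12*y**2 + 4*exp(x) + 1 + 5*exp(-z)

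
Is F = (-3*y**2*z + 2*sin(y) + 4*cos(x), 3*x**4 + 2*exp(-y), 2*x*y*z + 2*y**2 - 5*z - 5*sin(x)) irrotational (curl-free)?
No, ∇×F = (2*x*z + 4*y, -3*y**2 - 2*y*z + 5*cos(x), 12*x**3 + 6*y*z - 2*cos(y))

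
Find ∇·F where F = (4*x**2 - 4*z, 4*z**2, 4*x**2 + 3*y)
8*x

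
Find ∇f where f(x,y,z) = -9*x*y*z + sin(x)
(-9*y*z + cos(x), -9*x*z, -9*x*y)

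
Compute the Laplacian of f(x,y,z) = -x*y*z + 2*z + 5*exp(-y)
5*exp(-y)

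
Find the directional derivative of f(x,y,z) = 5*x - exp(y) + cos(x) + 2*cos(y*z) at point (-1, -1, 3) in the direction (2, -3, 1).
sqrt(14)*(-20*E*sin(3) + 3 + 2*E*sin(1) + 10*E)*exp(-1)/14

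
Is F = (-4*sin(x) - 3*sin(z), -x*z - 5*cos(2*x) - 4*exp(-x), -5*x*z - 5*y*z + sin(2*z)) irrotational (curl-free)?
No, ∇×F = (x - 5*z, 5*z - 3*cos(z), -z + 10*sin(2*x) + 4*exp(-x))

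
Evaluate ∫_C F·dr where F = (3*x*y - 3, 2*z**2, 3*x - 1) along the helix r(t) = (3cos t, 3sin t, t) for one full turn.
22*pi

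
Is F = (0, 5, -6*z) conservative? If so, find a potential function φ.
Yes, F is conservative. φ = 5*y - 3*z**2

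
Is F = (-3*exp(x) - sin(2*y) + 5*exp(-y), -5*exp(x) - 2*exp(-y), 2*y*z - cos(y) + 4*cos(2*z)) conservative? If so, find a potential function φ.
No, ∇×F = (2*z + sin(y), 0, -5*exp(x) + 2*cos(2*y) + 5*exp(-y)) ≠ 0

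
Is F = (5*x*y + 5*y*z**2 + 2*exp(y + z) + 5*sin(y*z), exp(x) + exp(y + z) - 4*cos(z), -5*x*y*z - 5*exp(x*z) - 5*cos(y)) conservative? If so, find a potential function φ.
No, ∇×F = (-5*x*z - exp(y + z) + 5*sin(y) - 4*sin(z), 15*y*z + 5*y*cos(y*z) + 5*z*exp(x*z) + 2*exp(y + z), -5*x - 5*z**2 - 5*z*cos(y*z) + exp(x) - 2*exp(y + z)) ≠ 0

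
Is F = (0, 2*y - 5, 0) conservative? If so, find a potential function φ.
Yes, F is conservative. φ = y*(y - 5)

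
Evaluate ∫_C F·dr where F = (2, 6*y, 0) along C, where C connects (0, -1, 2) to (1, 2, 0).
11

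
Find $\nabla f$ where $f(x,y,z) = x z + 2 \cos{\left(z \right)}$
(z, 0, x - 2*sin(z))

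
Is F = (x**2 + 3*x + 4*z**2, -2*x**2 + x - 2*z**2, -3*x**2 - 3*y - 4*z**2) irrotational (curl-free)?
No, ∇×F = (4*z - 3, 6*x + 8*z, 1 - 4*x)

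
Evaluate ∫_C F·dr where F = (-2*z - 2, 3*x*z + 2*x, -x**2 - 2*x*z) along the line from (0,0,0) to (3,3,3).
-6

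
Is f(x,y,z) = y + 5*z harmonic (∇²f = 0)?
Yes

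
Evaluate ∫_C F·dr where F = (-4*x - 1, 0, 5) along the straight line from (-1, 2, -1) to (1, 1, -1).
-2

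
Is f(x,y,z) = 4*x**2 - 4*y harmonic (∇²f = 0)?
No, ∇²f = 8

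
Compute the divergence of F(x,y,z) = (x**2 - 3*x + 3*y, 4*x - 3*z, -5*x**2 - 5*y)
2*x - 3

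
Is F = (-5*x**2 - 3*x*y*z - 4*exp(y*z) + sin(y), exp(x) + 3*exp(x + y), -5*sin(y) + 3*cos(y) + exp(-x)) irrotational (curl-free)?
No, ∇×F = (-3*sin(y) - 5*cos(y), -3*x*y - 4*y*exp(y*z) + exp(-x), 3*x*z + 4*z*exp(y*z) + exp(x) + 3*exp(x + y) - cos(y))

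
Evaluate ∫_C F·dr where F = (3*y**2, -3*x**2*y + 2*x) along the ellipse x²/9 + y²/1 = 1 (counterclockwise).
6*pi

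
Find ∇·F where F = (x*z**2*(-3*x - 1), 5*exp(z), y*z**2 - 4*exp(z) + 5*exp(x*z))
-6*x*z**2 + 5*x*exp(x*z) + 2*y*z - z**2 - 4*exp(z)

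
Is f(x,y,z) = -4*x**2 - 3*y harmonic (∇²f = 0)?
No, ∇²f = -8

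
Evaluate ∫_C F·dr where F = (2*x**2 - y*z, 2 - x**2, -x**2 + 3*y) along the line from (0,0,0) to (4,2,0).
36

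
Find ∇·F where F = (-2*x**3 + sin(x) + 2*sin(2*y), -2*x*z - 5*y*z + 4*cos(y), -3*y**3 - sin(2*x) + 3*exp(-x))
-6*x**2 - 5*z - 4*sin(y) + cos(x)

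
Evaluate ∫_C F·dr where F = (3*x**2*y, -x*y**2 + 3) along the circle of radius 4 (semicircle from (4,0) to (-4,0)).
-128*pi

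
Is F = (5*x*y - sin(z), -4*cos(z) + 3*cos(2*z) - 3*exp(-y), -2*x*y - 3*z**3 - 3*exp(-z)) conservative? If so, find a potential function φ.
No, ∇×F = (-2*x - 4*sin(z) + 6*sin(2*z), 2*y - cos(z), -5*x) ≠ 0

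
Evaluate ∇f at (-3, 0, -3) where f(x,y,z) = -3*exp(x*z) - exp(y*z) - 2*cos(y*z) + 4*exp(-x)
((-4 + 9*exp(6))*exp(3), 3, 9*exp(9))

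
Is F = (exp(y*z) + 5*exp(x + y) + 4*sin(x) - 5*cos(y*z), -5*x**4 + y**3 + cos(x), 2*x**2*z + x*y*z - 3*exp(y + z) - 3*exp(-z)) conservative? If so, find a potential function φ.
No, ∇×F = (x*z - 3*exp(y + z), -4*x*z - y*z + y*exp(y*z) + 5*y*sin(y*z), -20*x**3 - z*exp(y*z) - 5*z*sin(y*z) - 5*exp(x + y) - sin(x)) ≠ 0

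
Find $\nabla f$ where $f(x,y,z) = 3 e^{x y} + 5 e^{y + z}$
(3*y*exp(x*y), 3*x*exp(x*y) + 5*exp(y + z), 5*exp(y + z))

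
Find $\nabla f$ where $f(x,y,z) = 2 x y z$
(2*y*z, 2*x*z, 2*x*y)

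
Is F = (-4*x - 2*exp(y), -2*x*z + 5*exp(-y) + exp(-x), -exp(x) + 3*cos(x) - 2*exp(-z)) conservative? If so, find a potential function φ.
No, ∇×F = (2*x, exp(x) + 3*sin(x), -2*z + 2*exp(y) - exp(-x)) ≠ 0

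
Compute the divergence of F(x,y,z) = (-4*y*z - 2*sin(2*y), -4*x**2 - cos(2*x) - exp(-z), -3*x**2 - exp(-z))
exp(-z)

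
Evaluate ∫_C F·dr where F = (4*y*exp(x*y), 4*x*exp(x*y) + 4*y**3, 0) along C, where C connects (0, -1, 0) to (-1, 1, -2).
-4 + 4*exp(-1)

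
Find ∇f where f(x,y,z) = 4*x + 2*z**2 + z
(4, 0, 4*z + 1)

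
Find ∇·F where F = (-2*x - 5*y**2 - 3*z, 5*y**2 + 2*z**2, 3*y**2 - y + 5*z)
10*y + 3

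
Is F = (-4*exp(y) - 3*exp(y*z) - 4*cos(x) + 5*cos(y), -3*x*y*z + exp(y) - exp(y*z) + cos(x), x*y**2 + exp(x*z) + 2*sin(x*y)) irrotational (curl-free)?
No, ∇×F = (5*x*y + 2*x*cos(x*y) + y*exp(y*z), -y**2 - 3*y*exp(y*z) - 2*y*cos(x*y) - z*exp(x*z), -3*y*z + 3*z*exp(y*z) + 4*exp(y) - sin(x) + 5*sin(y))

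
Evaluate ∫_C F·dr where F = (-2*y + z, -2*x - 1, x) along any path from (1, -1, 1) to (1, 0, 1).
-3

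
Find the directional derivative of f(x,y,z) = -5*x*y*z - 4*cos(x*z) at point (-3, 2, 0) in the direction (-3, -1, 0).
0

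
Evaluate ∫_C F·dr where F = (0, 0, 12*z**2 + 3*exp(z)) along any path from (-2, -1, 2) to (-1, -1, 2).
0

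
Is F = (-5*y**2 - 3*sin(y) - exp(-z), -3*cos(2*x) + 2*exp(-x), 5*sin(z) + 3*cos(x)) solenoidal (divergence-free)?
No, ∇·F = 5*cos(z)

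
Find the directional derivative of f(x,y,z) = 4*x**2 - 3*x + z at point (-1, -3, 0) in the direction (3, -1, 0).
-33*sqrt(10)/10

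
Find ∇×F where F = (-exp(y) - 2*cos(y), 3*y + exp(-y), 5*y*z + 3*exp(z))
(5*z, 0, exp(y) - 2*sin(y))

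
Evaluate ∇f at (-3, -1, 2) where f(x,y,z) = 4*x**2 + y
(-24, 1, 0)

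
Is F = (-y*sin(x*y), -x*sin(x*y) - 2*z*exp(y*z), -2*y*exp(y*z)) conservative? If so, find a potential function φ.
Yes, F is conservative. φ = -2*exp(y*z) + cos(x*y)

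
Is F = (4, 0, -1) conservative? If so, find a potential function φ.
Yes, F is conservative. φ = 4*x - z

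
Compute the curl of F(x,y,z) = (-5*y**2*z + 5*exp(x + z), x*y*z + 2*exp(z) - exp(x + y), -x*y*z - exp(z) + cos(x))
(-x*y - x*z - 2*exp(z), -5*y**2 + y*z + 5*exp(x + z) + sin(x), 11*y*z - exp(x + y))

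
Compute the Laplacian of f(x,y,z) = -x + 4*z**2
8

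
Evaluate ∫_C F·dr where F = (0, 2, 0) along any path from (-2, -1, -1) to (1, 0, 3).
2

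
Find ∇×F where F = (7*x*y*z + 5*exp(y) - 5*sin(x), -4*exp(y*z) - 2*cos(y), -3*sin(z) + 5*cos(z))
(4*y*exp(y*z), 7*x*y, -7*x*z - 5*exp(y))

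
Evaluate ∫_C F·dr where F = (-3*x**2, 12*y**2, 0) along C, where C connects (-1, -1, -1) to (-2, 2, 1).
43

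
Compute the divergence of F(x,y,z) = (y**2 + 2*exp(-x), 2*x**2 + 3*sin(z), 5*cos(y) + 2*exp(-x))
-2*exp(-x)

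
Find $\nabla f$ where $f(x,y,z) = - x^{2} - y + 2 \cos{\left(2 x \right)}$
(-2*x - 4*sin(2*x), -1, 0)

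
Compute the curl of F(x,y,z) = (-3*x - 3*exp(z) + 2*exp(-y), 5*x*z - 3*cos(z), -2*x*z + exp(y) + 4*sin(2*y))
(-5*x + exp(y) - 3*sin(z) + 8*cos(2*y), 2*z - 3*exp(z), 5*z + 2*exp(-y))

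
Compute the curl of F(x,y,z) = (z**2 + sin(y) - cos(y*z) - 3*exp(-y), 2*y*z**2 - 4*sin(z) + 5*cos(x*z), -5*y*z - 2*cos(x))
(5*x*sin(x*z) - 4*y*z - 5*z + 4*cos(z), y*sin(y*z) + 2*z - 2*sin(x), -5*z*sin(x*z) - z*sin(y*z) - cos(y) - 3*exp(-y))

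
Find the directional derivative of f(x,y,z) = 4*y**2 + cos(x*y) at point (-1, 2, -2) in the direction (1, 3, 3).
sqrt(19)*(48 - sin(2))/19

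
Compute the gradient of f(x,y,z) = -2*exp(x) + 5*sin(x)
(-2*exp(x) + 5*cos(x), 0, 0)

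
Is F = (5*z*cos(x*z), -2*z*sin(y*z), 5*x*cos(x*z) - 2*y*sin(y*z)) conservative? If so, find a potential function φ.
Yes, F is conservative. φ = 5*sin(x*z) + 2*cos(y*z)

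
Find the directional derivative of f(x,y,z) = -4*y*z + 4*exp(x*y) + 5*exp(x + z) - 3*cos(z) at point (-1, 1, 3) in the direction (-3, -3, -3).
sqrt(3)*(-10*exp(2) - 3*sin(3) + 16)/3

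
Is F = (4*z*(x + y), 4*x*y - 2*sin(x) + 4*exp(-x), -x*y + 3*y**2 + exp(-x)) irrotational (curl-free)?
No, ∇×F = (-x + 6*y, 4*x + 5*y + exp(-x), 4*y - 4*z - 2*cos(x) - 4*exp(-x))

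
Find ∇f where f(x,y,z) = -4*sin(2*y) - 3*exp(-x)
(3*exp(-x), -8*cos(2*y), 0)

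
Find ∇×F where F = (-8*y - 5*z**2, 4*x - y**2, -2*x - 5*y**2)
(-10*y, 2 - 10*z, 12)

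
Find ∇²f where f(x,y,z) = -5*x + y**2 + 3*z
2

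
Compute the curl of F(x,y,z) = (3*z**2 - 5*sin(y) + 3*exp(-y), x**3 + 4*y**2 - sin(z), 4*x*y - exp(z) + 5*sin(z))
(4*x + cos(z), -4*y + 6*z, 3*x**2 + 5*cos(y) + 3*exp(-y))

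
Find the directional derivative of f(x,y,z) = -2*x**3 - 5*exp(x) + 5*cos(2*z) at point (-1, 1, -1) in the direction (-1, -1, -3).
sqrt(11)*(-30*E*sin(2) + 5 + 6*E)*exp(-1)/11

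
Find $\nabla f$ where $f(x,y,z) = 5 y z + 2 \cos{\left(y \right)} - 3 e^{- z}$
(0, 5*z - 2*sin(y), 5*y + 3*exp(-z))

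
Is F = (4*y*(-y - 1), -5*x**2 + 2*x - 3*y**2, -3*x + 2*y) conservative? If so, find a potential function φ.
No, ∇×F = (2, 3, -10*x + 8*y + 6) ≠ 0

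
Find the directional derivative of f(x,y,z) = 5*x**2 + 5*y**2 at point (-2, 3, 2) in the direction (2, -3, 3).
-65*sqrt(22)/11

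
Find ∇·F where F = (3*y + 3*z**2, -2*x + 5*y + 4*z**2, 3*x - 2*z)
3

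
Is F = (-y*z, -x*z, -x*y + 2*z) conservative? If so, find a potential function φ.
Yes, F is conservative. φ = z*(-x*y + z)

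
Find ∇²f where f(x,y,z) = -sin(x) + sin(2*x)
sin(x) - 4*sin(2*x)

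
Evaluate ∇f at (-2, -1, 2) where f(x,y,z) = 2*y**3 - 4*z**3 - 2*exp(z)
(0, 6, -48 - 2*exp(2))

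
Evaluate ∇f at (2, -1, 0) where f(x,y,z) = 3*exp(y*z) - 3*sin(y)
(0, -3*cos(1), -3)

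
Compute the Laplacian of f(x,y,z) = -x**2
-2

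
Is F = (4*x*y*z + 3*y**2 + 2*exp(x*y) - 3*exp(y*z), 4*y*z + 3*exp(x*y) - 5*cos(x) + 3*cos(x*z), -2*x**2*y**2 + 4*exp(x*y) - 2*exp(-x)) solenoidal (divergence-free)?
No, ∇·F = 3*x*exp(x*y) + 4*y*z + 2*y*exp(x*y) + 4*z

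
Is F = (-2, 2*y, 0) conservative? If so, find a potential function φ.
Yes, F is conservative. φ = -2*x + y**2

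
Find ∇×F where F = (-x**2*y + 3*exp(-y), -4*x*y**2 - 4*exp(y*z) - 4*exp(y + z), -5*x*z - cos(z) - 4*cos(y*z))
(4*y*exp(y*z) + 4*z*sin(y*z) + 4*exp(y + z), 5*z, x**2 - 4*y**2 + 3*exp(-y))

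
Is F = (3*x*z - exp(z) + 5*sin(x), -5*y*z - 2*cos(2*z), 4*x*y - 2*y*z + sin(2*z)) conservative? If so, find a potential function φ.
No, ∇×F = (4*x + 5*y - 2*z - 4*sin(2*z), 3*x - 4*y - exp(z), 0) ≠ 0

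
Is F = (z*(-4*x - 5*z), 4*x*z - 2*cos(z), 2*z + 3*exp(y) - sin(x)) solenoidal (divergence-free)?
No, ∇·F = 2 - 4*z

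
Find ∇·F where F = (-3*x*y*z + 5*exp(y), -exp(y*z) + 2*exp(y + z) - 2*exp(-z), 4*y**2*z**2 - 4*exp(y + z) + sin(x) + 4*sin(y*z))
8*y**2*z - 3*y*z + 4*y*cos(y*z) - z*exp(y*z) - 2*exp(y + z)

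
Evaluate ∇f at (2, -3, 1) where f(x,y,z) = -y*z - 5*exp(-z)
(0, -1, 5*exp(-1) + 3)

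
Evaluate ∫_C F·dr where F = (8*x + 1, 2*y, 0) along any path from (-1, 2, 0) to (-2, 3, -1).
16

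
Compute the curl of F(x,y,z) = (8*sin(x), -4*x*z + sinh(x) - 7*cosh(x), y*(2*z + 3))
(4*x + 2*z + 3, 0, -4*z - 7*sinh(x) + cosh(x))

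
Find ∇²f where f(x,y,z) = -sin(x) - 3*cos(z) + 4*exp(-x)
sin(x) + 3*cos(z) + 4*exp(-x)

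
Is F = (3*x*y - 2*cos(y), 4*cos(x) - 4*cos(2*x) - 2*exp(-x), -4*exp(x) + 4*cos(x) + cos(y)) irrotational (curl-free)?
No, ∇×F = (-sin(y), 4*exp(x) + 4*sin(x), -3*x - 4*sin(x) + 8*sin(2*x) - 2*sin(y) + 2*exp(-x))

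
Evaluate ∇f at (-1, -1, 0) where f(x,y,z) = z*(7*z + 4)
(0, 0, 4)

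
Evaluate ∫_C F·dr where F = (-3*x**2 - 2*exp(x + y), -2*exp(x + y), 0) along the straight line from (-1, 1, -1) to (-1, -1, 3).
2 - 2*exp(-2)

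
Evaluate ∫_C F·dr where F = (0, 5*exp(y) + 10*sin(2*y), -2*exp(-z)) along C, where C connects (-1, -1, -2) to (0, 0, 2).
-2*exp(2) + 5*cos(2) - 5*exp(-1) + 2*exp(-2)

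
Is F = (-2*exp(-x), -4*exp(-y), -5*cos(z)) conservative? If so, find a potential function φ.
Yes, F is conservative. φ = -5*sin(z) + 4*exp(-y) + 2*exp(-x)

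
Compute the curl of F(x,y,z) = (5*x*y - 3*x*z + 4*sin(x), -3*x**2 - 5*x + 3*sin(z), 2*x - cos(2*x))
(-3*cos(z), -3*x - 2*sin(2*x) - 2, -11*x - 5)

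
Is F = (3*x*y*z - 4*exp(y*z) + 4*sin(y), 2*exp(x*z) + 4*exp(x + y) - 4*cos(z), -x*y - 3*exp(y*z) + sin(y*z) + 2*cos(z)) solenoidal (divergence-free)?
No, ∇·F = 3*y*z - 3*y*exp(y*z) + y*cos(y*z) + 4*exp(x + y) - 2*sin(z)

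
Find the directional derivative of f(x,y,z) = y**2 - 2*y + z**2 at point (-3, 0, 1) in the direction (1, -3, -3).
0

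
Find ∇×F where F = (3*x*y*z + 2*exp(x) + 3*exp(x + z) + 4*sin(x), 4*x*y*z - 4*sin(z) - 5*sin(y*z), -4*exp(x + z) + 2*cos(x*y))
(-4*x*y - 2*x*sin(x*y) + 5*y*cos(y*z) + 4*cos(z), 3*x*y + 2*y*sin(x*y) + 7*exp(x + z), z*(-3*x + 4*y))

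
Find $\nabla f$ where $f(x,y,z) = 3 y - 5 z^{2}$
(0, 3, -10*z)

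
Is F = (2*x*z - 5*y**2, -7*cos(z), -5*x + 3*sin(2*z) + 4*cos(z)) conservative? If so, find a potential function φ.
No, ∇×F = (-7*sin(z), 2*x + 5, 10*y) ≠ 0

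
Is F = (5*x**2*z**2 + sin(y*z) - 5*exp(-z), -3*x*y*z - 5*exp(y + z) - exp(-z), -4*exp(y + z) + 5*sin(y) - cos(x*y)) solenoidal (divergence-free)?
No, ∇·F = 10*x*z**2 - 3*x*z - 9*exp(y + z)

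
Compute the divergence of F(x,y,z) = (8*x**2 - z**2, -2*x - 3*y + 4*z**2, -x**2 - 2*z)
16*x - 5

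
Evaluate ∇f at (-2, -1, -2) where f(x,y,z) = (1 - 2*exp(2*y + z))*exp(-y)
(0, (-exp(4) - 2)*exp(-3), -2*exp(-3))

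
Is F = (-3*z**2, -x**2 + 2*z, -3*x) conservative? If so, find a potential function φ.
No, ∇×F = (-2, 3 - 6*z, -2*x) ≠ 0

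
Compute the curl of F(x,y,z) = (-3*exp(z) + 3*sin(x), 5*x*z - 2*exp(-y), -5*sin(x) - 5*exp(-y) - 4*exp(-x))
(-5*x + 5*exp(-y), -3*exp(z) + 5*cos(x) - 4*exp(-x), 5*z)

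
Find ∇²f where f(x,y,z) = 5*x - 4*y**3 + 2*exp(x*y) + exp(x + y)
2*x**2*exp(x*y) + 2*y**2*exp(x*y) - 24*y + 2*exp(x + y)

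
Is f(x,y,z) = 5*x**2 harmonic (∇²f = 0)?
No, ∇²f = 10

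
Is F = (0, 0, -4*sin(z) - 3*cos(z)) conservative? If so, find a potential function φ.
Yes, F is conservative. φ = -3*sin(z) + 4*cos(z)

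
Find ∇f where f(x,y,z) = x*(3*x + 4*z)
(6*x + 4*z, 0, 4*x)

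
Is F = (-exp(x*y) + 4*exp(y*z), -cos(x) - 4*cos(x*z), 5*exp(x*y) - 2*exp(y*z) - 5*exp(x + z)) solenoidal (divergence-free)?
No, ∇·F = -y*exp(x*y) - 2*y*exp(y*z) - 5*exp(x + z)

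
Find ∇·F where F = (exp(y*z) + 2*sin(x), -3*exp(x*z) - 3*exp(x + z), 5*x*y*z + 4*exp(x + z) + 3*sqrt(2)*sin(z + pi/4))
5*x*y + 4*exp(x + z) + 2*cos(x) + 3*sqrt(2)*cos(z + pi/4)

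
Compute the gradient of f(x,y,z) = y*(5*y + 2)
(0, 10*y + 2, 0)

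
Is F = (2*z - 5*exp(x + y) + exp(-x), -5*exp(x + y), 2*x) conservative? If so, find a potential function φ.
Yes, F is conservative. φ = 2*x*z - 5*exp(x + y) - exp(-x)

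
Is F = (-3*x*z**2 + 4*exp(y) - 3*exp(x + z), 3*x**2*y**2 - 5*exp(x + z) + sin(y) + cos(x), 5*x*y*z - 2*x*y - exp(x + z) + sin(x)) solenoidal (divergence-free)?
No, ∇·F = 6*x**2*y + 5*x*y - 3*z**2 - 4*exp(x + z) + cos(y)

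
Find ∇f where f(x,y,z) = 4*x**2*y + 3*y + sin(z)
(8*x*y, 4*x**2 + 3, cos(z))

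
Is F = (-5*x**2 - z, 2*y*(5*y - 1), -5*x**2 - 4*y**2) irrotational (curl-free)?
No, ∇×F = (-8*y, 10*x - 1, 0)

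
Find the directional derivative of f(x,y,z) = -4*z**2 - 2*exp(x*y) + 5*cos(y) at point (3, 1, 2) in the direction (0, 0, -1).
16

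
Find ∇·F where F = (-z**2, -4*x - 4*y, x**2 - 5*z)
-9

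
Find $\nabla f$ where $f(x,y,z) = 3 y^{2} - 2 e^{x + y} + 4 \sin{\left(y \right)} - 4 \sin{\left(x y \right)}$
(-4*y*cos(x*y) - 2*exp(x + y), -4*x*cos(x*y) + 6*y - 2*exp(x + y) + 4*cos(y), 0)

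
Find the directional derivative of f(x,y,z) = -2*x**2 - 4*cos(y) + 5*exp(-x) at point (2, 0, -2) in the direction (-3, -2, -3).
3*sqrt(22)*(5 + 8*exp(2))*exp(-2)/22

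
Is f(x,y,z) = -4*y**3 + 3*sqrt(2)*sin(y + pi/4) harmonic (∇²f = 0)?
No, ∇²f = -24*y - 3*sqrt(2)*sin(y + pi/4)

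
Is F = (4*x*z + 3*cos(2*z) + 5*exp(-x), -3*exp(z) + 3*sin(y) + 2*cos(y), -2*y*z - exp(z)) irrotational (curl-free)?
No, ∇×F = (-2*z + 3*exp(z), 4*x - 6*sin(2*z), 0)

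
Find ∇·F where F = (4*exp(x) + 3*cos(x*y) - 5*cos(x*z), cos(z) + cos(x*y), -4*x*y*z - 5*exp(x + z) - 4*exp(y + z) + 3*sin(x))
-4*x*y - x*sin(x*y) - 3*y*sin(x*y) + 5*z*sin(x*z) + 4*exp(x) - 5*exp(x + z) - 4*exp(y + z)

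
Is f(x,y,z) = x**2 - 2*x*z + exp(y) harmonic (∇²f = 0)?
No, ∇²f = exp(y) + 2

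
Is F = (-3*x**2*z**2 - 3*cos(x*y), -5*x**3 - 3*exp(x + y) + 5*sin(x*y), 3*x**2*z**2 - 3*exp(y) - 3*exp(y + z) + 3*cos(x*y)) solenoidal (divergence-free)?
No, ∇·F = 6*x**2*z - 6*x*z**2 + 5*x*cos(x*y) + 3*y*sin(x*y) - 3*exp(x + y) - 3*exp(y + z)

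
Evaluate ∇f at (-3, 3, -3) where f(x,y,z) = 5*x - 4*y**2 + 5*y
(5, -19, 0)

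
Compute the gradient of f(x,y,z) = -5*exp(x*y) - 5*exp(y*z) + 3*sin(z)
(-5*y*exp(x*y), -5*x*exp(x*y) - 5*z*exp(y*z), -5*y*exp(y*z) + 3*cos(z))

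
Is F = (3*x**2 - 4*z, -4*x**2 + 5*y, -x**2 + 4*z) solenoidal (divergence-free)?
No, ∇·F = 6*x + 9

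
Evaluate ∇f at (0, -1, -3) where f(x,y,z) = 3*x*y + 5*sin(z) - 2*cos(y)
(-3, -2*sin(1), 5*cos(3))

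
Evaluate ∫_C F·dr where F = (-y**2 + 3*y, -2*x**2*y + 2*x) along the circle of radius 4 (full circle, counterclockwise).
-16*pi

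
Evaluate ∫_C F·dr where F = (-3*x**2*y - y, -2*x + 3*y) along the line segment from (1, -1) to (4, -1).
66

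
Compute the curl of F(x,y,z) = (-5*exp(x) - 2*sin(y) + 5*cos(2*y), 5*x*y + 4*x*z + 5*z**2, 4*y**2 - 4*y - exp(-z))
(-4*x + 8*y - 10*z - 4, 0, 5*y + 4*z + 10*sin(2*y) + 2*cos(y))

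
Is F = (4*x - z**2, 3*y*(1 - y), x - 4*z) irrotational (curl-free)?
No, ∇×F = (0, -2*z - 1, 0)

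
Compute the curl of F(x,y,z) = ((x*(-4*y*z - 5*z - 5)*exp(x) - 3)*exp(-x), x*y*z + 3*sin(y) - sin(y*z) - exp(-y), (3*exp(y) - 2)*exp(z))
(-x*y + y*cos(y*z) + 3*exp(y + z), -x*(4*y + 5), z*(4*x + y))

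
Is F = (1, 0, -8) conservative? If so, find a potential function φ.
Yes, F is conservative. φ = x - 8*z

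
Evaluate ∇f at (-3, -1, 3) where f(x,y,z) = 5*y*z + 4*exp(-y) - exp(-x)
(exp(3), 15 - 4*E, -5)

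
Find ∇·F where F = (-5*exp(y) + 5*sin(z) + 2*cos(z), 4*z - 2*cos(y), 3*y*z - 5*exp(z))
3*y - 5*exp(z) + 2*sin(y)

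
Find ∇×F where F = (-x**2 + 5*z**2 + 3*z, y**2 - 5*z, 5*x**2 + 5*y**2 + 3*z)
(10*y + 5, -10*x + 10*z + 3, 0)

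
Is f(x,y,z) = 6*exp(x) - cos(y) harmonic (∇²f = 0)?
No, ∇²f = 6*exp(x) + cos(y)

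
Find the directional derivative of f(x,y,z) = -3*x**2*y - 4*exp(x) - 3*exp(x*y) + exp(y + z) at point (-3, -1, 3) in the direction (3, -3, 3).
-sqrt(3)*(-9 + 4*exp(-3) + 6*exp(3))/3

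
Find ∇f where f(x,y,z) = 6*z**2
(0, 0, 12*z)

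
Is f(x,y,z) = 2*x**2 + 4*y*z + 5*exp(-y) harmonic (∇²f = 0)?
No, ∇²f = 4 + 5*exp(-y)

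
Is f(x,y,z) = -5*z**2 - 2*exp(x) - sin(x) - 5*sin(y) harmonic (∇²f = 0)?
No, ∇²f = -2*exp(x) + sin(x) + 5*sin(y) - 10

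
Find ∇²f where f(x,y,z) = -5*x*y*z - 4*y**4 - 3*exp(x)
-48*y**2 - 3*exp(x)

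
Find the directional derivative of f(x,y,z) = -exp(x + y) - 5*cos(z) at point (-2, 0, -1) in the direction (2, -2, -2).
5*sqrt(3)*sin(1)/3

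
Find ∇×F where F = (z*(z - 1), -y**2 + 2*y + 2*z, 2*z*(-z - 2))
(-2, 2*z - 1, 0)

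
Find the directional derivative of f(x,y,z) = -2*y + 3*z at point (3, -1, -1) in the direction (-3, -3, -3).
-sqrt(3)/3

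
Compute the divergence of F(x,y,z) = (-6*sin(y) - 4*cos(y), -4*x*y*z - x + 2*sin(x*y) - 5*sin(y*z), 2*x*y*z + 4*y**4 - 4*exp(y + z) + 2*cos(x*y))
2*x*y - 4*x*z + 2*x*cos(x*y) - 5*z*cos(y*z) - 4*exp(y + z)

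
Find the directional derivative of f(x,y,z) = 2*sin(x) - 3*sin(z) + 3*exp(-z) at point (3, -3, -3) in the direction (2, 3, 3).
-sqrt(22)*(5*cos(3) + 9*exp(3))/22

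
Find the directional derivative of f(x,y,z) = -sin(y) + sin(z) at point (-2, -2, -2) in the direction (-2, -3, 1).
2*sqrt(14)*cos(2)/7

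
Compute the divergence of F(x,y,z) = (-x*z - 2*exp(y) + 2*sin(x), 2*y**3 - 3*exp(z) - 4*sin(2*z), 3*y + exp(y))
6*y**2 - z + 2*cos(x)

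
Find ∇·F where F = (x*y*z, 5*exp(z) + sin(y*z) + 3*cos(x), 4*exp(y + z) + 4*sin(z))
y*z + z*cos(y*z) + 4*exp(y + z) + 4*cos(z)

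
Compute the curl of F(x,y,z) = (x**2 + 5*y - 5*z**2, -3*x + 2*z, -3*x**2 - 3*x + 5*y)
(3, 6*x - 10*z + 3, -8)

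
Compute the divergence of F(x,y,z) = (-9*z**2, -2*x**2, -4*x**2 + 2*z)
2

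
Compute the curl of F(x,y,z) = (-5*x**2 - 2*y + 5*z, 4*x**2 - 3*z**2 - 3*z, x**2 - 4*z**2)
(6*z + 3, 5 - 2*x, 8*x + 2)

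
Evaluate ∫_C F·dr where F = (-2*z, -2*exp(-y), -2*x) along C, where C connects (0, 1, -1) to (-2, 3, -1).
-4 - 2*exp(-1) + 2*exp(-3)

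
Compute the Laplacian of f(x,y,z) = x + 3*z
0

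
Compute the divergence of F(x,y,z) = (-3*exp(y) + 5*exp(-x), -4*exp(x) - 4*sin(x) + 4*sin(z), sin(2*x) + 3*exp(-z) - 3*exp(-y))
-3*exp(-z) - 5*exp(-x)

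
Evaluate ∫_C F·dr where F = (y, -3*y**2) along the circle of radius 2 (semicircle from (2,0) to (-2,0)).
-2*pi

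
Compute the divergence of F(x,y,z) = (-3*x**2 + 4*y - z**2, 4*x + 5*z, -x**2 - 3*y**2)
-6*x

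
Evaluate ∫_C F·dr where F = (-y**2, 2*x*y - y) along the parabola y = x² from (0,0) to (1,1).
1/10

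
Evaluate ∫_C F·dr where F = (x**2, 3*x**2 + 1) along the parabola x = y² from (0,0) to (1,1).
29/15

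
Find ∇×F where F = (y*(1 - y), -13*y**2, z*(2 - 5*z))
(0, 0, 2*y - 1)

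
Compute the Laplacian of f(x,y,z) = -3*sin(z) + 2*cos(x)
3*sin(z) - 2*cos(x)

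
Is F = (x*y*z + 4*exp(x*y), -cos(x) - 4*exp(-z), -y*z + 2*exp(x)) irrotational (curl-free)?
No, ∇×F = (-z - 4*exp(-z), x*y - 2*exp(x), -x*z - 4*x*exp(x*y) + sin(x))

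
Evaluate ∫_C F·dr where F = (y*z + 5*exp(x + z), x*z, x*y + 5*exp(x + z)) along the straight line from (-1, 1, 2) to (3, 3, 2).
-5*E + 20 + 5*exp(5)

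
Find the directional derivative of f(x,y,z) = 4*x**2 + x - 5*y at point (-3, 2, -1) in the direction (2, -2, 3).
-36*sqrt(17)/17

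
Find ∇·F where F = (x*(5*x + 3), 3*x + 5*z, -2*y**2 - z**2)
10*x - 2*z + 3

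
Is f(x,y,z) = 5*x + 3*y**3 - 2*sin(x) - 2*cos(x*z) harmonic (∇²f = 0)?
No, ∇²f = 2*x**2*cos(x*z) + 18*y + 2*z**2*cos(x*z) + 2*sin(x)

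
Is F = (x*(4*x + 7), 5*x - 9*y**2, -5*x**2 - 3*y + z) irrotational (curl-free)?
No, ∇×F = (-3, 10*x, 5)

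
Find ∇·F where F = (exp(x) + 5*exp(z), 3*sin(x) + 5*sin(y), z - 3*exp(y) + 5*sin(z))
exp(x) + 5*cos(y) + 5*cos(z) + 1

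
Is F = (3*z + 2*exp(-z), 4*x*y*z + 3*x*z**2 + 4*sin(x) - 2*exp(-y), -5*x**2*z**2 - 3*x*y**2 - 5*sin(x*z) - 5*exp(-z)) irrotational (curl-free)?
No, ∇×F = (2*x*(-5*y - 3*z), 10*x*z**2 + 3*y**2 + 5*z*cos(x*z) + 3 - 2*exp(-z), 4*y*z + 3*z**2 + 4*cos(x))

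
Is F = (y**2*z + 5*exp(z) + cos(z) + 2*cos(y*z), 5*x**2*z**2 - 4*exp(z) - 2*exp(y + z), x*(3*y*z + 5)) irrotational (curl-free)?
No, ∇×F = (-10*x**2*z + 3*x*z + 4*exp(z) + 2*exp(y + z), y**2 - 3*y*z - 2*y*sin(y*z) + 5*exp(z) - sin(z) - 5, 2*z*(5*x*z - y + sin(y*z)))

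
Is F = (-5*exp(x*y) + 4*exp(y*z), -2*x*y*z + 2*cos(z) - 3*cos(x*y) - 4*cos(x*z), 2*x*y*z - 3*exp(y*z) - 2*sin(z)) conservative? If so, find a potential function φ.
No, ∇×F = (2*x*y + 2*x*z - 4*x*sin(x*z) - 3*z*exp(y*z) + 2*sin(z), 2*y*(-z + 2*exp(y*z)), 5*x*exp(x*y) - 2*y*z + 3*y*sin(x*y) - 4*z*exp(y*z) + 4*z*sin(x*z)) ≠ 0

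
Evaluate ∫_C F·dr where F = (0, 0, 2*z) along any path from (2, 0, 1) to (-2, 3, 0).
-1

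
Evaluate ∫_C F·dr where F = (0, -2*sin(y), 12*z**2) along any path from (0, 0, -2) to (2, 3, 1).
2*cos(3) + 34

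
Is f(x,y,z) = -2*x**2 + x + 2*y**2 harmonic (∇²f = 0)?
Yes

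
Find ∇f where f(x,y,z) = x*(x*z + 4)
(2*x*z + 4, 0, x**2)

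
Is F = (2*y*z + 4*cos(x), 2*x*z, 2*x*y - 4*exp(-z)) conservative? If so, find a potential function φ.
Yes, F is conservative. φ = 2*x*y*z + 4*sin(x) + 4*exp(-z)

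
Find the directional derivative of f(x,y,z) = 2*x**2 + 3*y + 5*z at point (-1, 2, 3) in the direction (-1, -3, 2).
5*sqrt(14)/14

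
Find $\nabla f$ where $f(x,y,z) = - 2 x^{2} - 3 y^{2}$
(-4*x, -6*y, 0)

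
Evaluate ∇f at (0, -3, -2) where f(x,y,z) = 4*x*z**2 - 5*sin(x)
(11, 0, 0)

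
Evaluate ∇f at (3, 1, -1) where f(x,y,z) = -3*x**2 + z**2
(-18, 0, -2)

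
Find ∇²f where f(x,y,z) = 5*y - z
0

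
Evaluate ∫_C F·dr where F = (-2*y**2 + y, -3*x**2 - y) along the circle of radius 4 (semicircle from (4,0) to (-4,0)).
512/3 - 8*pi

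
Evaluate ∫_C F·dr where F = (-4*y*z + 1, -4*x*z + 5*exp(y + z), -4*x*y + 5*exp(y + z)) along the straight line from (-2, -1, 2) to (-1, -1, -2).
-5*E + 5*exp(-3) + 25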